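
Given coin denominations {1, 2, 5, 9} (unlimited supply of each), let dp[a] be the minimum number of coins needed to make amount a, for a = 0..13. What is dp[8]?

3

 a  0  1  2  3  4  5  6  7  8  9 10 11 12 13
dp  0  1  1  2  2  1  2  2  3  1  2  2  3  3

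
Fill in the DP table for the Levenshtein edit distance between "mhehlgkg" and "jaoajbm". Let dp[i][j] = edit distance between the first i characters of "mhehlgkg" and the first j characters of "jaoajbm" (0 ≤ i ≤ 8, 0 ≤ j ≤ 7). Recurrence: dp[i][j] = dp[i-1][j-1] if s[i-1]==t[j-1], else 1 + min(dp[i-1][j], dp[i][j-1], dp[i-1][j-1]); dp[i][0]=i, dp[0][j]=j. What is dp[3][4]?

   ''  j  a  o  a  j  b  m
''  0  1  2  3  4  5  6  7
 m  1  1  2  3  4  5  6  6
 h  2  2  2  3  4  5  6  7
 e  3  3  3  3  4  5  6  7
 h  4  4  4  4  4  5  6  7
 l  5  5  5  5  5  5  6  7
 g  6  6  6  6  6  6  6  7
 k  7  7  7  7  7  7  7  7
 g  8  8  8  8  8  8  8  8

4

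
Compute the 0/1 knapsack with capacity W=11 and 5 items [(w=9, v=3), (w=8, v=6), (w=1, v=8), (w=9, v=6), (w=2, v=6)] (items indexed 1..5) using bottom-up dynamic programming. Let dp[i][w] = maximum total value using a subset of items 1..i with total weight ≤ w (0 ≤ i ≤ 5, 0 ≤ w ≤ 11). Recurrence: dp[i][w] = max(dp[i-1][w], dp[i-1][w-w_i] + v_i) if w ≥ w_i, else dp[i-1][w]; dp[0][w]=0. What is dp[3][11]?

14

i\w   0   1   2   3   4   5   6   7   8   9  10  11
  0   0   0   0   0   0   0   0   0   0   0   0   0
  1   0   0   0   0   0   0   0   0   0   3   3   3
  2   0   0   0   0   0   0   0   0   6   6   6   6
  3   0   8   8   8   8   8   8   8   8  14  14  14
  4   0   8   8   8   8   8   8   8   8  14  14  14
  5   0   8   8  14  14  14  14  14  14  14  14  20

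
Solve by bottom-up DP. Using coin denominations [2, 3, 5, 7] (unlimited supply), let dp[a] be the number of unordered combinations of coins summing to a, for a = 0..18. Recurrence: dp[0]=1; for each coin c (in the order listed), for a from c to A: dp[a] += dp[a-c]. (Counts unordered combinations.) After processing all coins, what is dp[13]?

7

after  coin     0     1     2     3     4     5     6     7     8     9    10    11    12    13    14    15    16    17    18
          2     1     0     1     0     1     0     1     0     1     0     1     0     1     0     1     0     1     0     1
          3     1     0     1     1     1     1     2     1     2     2     2     2     3     2     3     3     3     3     4
          5     1     0     1     1     1     2     2     2     3     3     4     4     5     5     6     7     7     8     9
          7     1     0     1     1     1     2     2     3     3     4     5     5     7     7     9    10    11    13    14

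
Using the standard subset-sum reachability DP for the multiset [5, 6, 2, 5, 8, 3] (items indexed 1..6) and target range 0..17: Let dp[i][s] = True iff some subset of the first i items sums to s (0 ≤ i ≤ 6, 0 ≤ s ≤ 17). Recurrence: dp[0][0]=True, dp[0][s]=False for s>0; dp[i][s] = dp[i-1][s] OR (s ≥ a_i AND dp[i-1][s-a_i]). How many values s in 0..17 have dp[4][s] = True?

11

i\s   0   1   2   3   4   5   6   7   8   9  10  11  12  13  14  15  16  17
  0   T   F   F   F   F   F   F   F   F   F   F   F   F   F   F   F   F   F
  1   T   F   F   F   F   T   F   F   F   F   F   F   F   F   F   F   F   F
  2   T   F   F   F   F   T   T   F   F   F   F   T   F   F   F   F   F   F
  3   T   F   T   F   F   T   T   T   T   F   F   T   F   T   F   F   F   F
  4   T   F   T   F   F   T   T   T   T   F   T   T   T   T   F   F   T   F
  5   T   F   T   F   F   T   T   T   T   F   T   T   T   T   T   T   T   F
  6   T   F   T   T   F   T   T   T   T   T   T   T   T   T   T   T   T   T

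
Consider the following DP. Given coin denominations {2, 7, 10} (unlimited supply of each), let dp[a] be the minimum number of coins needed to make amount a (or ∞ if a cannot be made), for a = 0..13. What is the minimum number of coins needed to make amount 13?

4

 a  0  1  2  3  4  5  6  7  8  9 10 11 12 13
dp  0  -  1  -  2  -  3  1  4  2  1  3  2  4
(- denotes ∞ / unreachable)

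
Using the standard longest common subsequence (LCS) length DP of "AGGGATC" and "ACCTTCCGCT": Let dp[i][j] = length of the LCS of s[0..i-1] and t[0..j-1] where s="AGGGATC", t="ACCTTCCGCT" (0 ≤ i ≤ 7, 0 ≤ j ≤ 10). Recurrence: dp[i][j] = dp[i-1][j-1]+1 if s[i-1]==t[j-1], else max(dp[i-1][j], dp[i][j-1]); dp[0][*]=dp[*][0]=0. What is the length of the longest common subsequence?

3

   ''  A  C  C  T  T  C  C  G  C  T
''  0  0  0  0  0  0  0  0  0  0  0
 A  0  1  1  1  1  1  1  1  1  1  1
 G  0  1  1  1  1  1  1  1  2  2  2
 G  0  1  1  1  1  1  1  1  2  2  2
 G  0  1  1  1  1  1  1  1  2  2  2
 A  0  1  1  1  1  1  1  1  2  2  2
 T  0  1  1  1  2  2  2  2  2  2  3
 C  0  1  2  2  2  2  3  3  3  3  3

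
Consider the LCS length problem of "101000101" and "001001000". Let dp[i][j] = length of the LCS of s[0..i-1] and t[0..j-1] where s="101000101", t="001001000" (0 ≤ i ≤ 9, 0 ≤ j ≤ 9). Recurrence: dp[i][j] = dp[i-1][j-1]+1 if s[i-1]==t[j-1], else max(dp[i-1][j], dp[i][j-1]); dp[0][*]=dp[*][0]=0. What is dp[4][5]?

   ''  0  0  1  0  0  1  0  0  0
''  0  0  0  0  0  0  0  0  0  0
 1  0  0  0  1  1  1  1  1  1  1
 0  0  1  1  1  2  2  2  2  2  2
 1  0  1  1  2  2  2  3  3  3  3
 0  0  1  2  2  3  3  3  4  4  4
 0  0  1  2  2  3  4  4  4  5  5
 0  0  1  2  2  3  4  4  5  5  6
 1  0  1  2  3  3  4  5  5  5  6
 0  0  1  2  3  4  4  5  6  6  6
 1  0  1  2  3  4  4  5  6  6  6

3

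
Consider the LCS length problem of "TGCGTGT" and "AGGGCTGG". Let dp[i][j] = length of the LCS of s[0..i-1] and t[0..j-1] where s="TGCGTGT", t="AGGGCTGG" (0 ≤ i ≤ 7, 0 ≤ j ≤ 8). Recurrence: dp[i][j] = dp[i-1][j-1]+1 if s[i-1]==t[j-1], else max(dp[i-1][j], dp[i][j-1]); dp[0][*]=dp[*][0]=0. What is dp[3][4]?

   ''  A  G  G  G  C  T  G  G
''  0  0  0  0  0  0  0  0  0
 T  0  0  0  0  0  0  1  1  1
 G  0  0  1  1  1  1  1  2  2
 C  0  0  1  1  1  2  2  2  2
 G  0  0  1  2  2  2  2  3  3
 T  0  0  1  2  2  2  3  3  3
 G  0  0  1  2  3  3  3  4  4
 T  0  0  1  2  3  3  4  4  4

1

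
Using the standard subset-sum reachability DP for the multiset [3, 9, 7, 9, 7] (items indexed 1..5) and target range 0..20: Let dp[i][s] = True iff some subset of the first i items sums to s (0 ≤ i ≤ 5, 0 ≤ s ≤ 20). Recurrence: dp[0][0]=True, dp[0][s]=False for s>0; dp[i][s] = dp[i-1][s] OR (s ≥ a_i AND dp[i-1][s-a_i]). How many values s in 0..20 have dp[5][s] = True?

11

i\s   0   1   2   3   4   5   6   7   8   9  10  11  12  13  14  15  16  17  18  19  20
  0   T   F   F   F   F   F   F   F   F   F   F   F   F   F   F   F   F   F   F   F   F
  1   T   F   F   T   F   F   F   F   F   F   F   F   F   F   F   F   F   F   F   F   F
  2   T   F   F   T   F   F   F   F   F   T   F   F   T   F   F   F   F   F   F   F   F
  3   T   F   F   T   F   F   F   T   F   T   T   F   T   F   F   F   T   F   F   T   F
  4   T   F   F   T   F   F   F   T   F   T   T   F   T   F   F   F   T   F   T   T   F
  5   T   F   F   T   F   F   F   T   F   T   T   F   T   F   T   F   T   T   T   T   F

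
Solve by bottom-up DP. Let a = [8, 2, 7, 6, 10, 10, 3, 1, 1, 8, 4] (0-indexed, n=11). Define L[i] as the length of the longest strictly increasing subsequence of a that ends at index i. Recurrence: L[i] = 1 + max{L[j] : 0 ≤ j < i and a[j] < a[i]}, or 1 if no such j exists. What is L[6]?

   i    0    1    2    3    4    5    6    7    8    9   10
a[i]    8    2    7    6   10   10    3    1    1    8    4
L[i]    1    1    2    2    3    3    2    1    1    3    3

2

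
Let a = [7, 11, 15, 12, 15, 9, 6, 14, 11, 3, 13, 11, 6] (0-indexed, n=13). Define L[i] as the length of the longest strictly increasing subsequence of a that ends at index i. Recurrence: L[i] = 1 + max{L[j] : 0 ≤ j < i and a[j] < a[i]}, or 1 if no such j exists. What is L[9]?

1

   i    0    1    2    3    4    5    6    7    8    9   10   11   12
a[i]    7   11   15   12   15    9    6   14   11    3   13   11    6
L[i]    1    2    3    3    4    2    1    4    3    1    4    3    2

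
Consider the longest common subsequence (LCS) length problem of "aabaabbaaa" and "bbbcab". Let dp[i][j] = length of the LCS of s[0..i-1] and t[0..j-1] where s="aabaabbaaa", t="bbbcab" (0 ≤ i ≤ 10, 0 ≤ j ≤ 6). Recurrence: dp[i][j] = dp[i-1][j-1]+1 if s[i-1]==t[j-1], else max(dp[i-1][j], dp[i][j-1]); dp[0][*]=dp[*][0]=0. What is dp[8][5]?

   ''  b  b  b  c  a  b
''  0  0  0  0  0  0  0
 a  0  0  0  0  0  1  1
 a  0  0  0  0  0  1  1
 b  0  1  1  1  1  1  2
 a  0  1  1  1  1  2  2
 a  0  1  1  1  1  2  2
 b  0  1  2  2  2  2  3
 b  0  1  2  3  3  3  3
 a  0  1  2  3  3  4  4
 a  0  1  2  3  3  4  4
 a  0  1  2  3  3  4  4

4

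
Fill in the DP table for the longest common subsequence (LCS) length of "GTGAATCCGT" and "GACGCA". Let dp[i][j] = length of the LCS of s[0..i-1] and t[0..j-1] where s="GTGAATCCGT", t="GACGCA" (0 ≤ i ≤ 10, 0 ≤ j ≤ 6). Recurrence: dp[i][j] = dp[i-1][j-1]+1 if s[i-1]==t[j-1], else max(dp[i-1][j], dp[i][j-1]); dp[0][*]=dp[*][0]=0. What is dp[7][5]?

   ''  G  A  C  G  C  A
''  0  0  0  0  0  0  0
 G  0  1  1  1  1  1  1
 T  0  1  1  1  1  1  1
 G  0  1  1  1  2  2  2
 A  0  1  2  2  2  2  3
 A  0  1  2  2  2  2  3
 T  0  1  2  2  2  2  3
 C  0  1  2  3  3  3  3
 C  0  1  2  3  3  4  4
 G  0  1  2  3  4  4  4
 T  0  1  2  3  4  4  4

3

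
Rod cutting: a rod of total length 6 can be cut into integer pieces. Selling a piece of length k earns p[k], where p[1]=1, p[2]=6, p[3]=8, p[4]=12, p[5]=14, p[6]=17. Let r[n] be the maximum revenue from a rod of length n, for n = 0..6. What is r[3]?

8

   n    0    1    2    3    4    5    6
r[n]    0    1    6    8   12   14   18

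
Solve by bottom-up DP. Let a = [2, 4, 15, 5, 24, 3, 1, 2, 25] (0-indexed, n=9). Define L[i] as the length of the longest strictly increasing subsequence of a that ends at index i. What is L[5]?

2

   i    0    1    2    3    4    5    6    7    8
a[i]    2    4   15    5   24    3    1    2   25
L[i]    1    2    3    3    4    2    1    2    5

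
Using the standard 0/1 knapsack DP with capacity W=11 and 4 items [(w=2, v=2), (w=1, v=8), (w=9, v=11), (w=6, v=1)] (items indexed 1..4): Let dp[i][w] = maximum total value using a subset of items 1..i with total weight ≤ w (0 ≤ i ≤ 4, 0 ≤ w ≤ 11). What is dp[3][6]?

i\w   0   1   2   3   4   5   6   7   8   9  10  11
  0   0   0   0   0   0   0   0   0   0   0   0   0
  1   0   0   2   2   2   2   2   2   2   2   2   2
  2   0   8   8  10  10  10  10  10  10  10  10  10
  3   0   8   8  10  10  10  10  10  10  11  19  19
  4   0   8   8  10  10  10  10  10  10  11  19  19

10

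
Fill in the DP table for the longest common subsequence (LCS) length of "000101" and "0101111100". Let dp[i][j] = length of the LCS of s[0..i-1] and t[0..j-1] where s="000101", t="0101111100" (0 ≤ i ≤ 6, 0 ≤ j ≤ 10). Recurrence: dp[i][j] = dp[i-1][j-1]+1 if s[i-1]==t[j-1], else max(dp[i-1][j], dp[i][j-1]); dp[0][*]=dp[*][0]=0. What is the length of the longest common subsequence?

4

   ''  0  1  0  1  1  1  1  1  0  0
''  0  0  0  0  0  0  0  0  0  0  0
 0  0  1  1  1  1  1  1  1  1  1  1
 0  0  1  1  2  2  2  2  2  2  2  2
 0  0  1  1  2  2  2  2  2  2  3  3
 1  0  1  2  2  3  3  3  3  3  3  3
 0  0  1  2  3  3  3  3  3  3  4  4
 1  0  1  2  3  4  4  4  4  4  4  4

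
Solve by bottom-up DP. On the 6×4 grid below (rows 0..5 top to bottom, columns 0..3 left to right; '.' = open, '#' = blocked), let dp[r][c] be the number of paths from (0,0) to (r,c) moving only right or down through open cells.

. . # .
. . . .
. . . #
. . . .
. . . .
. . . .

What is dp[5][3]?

43

r\c   0   1   2   3
  0   1   1   0   0
  1   1   2   2   2
  2   1   3   5   0
  3   1   4   9   9
  4   1   5  14  23
  5   1   6  20  43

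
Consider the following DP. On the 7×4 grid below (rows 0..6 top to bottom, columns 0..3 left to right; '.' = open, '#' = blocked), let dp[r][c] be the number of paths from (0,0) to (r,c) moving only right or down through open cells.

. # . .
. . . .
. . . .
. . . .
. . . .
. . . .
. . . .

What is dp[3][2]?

6

r\c   0   1   2   3
  0   1   0   0   0
  1   1   1   1   1
  2   1   2   3   4
  3   1   3   6  10
  4   1   4  10  20
  5   1   5  15  35
  6   1   6  21  56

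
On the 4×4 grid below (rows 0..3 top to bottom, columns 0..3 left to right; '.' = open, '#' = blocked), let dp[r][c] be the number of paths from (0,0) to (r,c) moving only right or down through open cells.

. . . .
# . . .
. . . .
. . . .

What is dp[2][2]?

3

r\c   0   1   2   3
  0   1   1   1   1
  1   0   1   2   3
  2   0   1   3   6
  3   0   1   4  10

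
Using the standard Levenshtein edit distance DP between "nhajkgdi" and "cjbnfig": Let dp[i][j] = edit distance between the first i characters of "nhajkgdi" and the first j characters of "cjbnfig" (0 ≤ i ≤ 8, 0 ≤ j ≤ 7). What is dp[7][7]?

7

   ''  c  j  b  n  f  i  g
''  0  1  2  3  4  5  6  7
 n  1  1  2  3  3  4  5  6
 h  2  2  2  3  4  4  5  6
 a  3  3  3  3  4  5  5  6
 j  4  4  3  4  4  5  6  6
 k  5  5  4  4  5  5  6  7
 g  6  6  5  5  5  6  6  6
 d  7  7  6  6  6  6  7  7
 i  8  8  7  7  7  7  6  7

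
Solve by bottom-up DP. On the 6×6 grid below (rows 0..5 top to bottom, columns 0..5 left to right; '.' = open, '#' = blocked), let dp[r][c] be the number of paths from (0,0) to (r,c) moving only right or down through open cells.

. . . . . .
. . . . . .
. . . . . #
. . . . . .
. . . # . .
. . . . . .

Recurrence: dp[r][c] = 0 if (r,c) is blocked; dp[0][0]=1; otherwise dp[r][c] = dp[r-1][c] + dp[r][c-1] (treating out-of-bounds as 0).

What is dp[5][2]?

r\c   0   1   2   3   4   5
  0   1   1   1   1   1   1
  1   1   2   3   4   5   6
  2   1   3   6  10  15   0
  3   1   4  10  20  35  35
  4   1   5  15   0  35  70
  5   1   6  21  21  56 126

21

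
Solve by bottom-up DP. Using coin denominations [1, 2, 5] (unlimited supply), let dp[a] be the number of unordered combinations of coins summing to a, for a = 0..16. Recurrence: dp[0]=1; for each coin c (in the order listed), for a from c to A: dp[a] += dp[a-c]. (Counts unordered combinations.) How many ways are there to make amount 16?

20

after  coin     0     1     2     3     4     5     6     7     8     9    10    11    12    13    14    15    16
          1     1     1     1     1     1     1     1     1     1     1     1     1     1     1     1     1     1
          2     1     1     2     2     3     3     4     4     5     5     6     6     7     7     8     8     9
          5     1     1     2     2     3     4     5     6     7     8    10    11    13    14    16    18    20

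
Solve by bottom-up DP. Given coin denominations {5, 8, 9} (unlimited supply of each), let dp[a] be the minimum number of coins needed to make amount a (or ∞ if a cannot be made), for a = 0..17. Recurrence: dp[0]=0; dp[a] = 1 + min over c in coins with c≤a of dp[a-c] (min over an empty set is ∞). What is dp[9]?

 a  0  1  2  3  4  5  6  7  8  9 10 11 12 13 14 15 16 17
dp  0  -  -  -  -  1  -  -  1  1  2  -  -  2  2  3  2  2
(- denotes ∞ / unreachable)

1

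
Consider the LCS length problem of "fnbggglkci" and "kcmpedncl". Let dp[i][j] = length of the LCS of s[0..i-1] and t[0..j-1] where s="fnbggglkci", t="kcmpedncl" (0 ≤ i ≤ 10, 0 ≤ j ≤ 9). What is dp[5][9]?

   ''  k  c  m  p  e  d  n  c  l
''  0  0  0  0  0  0  0  0  0  0
 f  0  0  0  0  0  0  0  0  0  0
 n  0  0  0  0  0  0  0  1  1  1
 b  0  0  0  0  0  0  0  1  1  1
 g  0  0  0  0  0  0  0  1  1  1
 g  0  0  0  0  0  0  0  1  1  1
 g  0  0  0  0  0  0  0  1  1  1
 l  0  0  0  0  0  0  0  1  1  2
 k  0  1  1  1  1  1  1  1  1  2
 c  0  1  2  2  2  2  2  2  2  2
 i  0  1  2  2  2  2  2  2  2  2

1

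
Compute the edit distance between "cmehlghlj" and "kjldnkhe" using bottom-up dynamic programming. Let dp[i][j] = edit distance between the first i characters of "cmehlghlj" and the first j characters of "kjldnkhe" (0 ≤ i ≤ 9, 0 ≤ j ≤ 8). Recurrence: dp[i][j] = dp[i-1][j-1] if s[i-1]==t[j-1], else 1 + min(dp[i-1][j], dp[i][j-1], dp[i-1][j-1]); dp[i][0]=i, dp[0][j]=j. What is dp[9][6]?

   ''  k  j  l  d  n  k  h  e
''  0  1  2  3  4  5  6  7  8
 c  1  1  2  3  4  5  6  7  8
 m  2  2  2  3  4  5  6  7  8
 e  3  3  3  3  4  5  6  7  7
 h  4  4  4  4  4  5  6  6  7
 l  5  5  5  4  5  5  6  7  7
 g  6  6  6  5  5  6  6  7  8
 h  7  7  7  6  6  6  7  6  7
 l  8  8  8  7  7  7  7  7  7
 j  9  9  8  8  8  8  8  8  8

8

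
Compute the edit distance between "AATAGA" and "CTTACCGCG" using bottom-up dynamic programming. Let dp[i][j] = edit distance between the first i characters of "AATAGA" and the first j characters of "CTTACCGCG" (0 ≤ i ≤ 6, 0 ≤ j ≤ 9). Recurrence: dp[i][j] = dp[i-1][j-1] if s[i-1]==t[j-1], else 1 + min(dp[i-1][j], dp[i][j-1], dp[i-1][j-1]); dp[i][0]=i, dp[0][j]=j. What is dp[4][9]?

7

   ''  C  T  T  A  C  C  G  C  G
''  0  1  2  3  4  5  6  7  8  9
 A  1  1  2  3  3  4  5  6  7  8
 A  2  2  2  3  3  4  5  6  7  8
 T  3  3  2  2  3  4  5  6  7  8
 A  4  4  3  3  2  3  4  5  6  7
 G  5  5  4  4  3  3  4  4  5  6
 A  6  6  5  5  4  4  4  5  5  6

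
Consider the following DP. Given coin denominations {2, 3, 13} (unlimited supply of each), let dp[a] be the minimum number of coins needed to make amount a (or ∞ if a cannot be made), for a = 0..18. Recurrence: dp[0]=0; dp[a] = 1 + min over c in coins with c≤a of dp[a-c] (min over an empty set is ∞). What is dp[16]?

2

 a  0  1  2  3  4  5  6  7  8  9 10 11 12 13 14 15 16 17 18
dp  0  -  1  1  2  2  2  3  3  3  4  4  4  1  5  2  2  3  3
(- denotes ∞ / unreachable)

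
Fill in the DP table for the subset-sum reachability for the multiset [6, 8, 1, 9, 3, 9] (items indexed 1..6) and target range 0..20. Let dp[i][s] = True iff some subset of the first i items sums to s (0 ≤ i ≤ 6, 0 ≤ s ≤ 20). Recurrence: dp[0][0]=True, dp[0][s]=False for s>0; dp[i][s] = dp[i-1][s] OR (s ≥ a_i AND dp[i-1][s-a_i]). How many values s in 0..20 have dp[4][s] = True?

12

i\s   0   1   2   3   4   5   6   7   8   9  10  11  12  13  14  15  16  17  18  19  20
  0   T   F   F   F   F   F   F   F   F   F   F   F   F   F   F   F   F   F   F   F   F
  1   T   F   F   F   F   F   T   F   F   F   F   F   F   F   F   F   F   F   F   F   F
  2   T   F   F   F   F   F   T   F   T   F   F   F   F   F   T   F   F   F   F   F   F
  3   T   T   F   F   F   F   T   T   T   T   F   F   F   F   T   T   F   F   F   F   F
  4   T   T   F   F   F   F   T   T   T   T   T   F   F   F   T   T   T   T   T   F   F
  5   T   T   F   T   T   F   T   T   T   T   T   T   T   T   T   T   T   T   T   T   T
  6   T   T   F   T   T   F   T   T   T   T   T   T   T   T   T   T   T   T   T   T   T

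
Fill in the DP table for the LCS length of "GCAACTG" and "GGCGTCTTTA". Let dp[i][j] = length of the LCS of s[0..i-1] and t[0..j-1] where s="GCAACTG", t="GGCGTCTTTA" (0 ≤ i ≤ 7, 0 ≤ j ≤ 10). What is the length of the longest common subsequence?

4

   ''  G  G  C  G  T  C  T  T  T  A
''  0  0  0  0  0  0  0  0  0  0  0
 G  0  1  1  1  1  1  1  1  1  1  1
 C  0  1  1  2  2  2  2  2  2  2  2
 A  0  1  1  2  2  2  2  2  2  2  3
 A  0  1  1  2  2  2  2  2  2  2  3
 C  0  1  1  2  2  2  3  3  3  3  3
 T  0  1  1  2  2  3  3  4  4  4  4
 G  0  1  2  2  3  3  3  4  4  4  4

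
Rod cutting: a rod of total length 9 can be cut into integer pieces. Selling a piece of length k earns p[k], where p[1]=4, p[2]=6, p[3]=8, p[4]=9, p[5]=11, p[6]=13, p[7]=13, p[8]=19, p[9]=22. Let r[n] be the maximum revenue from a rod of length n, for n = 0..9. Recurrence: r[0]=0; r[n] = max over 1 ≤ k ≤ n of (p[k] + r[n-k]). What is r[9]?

36

   n    0    1    2    3    4    5    6    7    8    9
r[n]    0    4    8   12   16   20   24   28   32   36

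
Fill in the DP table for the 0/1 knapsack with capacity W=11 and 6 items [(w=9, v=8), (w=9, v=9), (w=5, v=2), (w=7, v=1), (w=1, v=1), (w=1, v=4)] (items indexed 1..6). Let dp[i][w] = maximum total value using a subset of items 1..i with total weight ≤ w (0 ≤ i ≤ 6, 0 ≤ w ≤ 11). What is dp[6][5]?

i\w   0   1   2   3   4   5   6   7   8   9  10  11
  0   0   0   0   0   0   0   0   0   0   0   0   0
  1   0   0   0   0   0   0   0   0   0   8   8   8
  2   0   0   0   0   0   0   0   0   0   9   9   9
  3   0   0   0   0   0   2   2   2   2   9   9   9
  4   0   0   0   0   0   2   2   2   2   9   9   9
  5   0   1   1   1   1   2   3   3   3   9  10  10
  6   0   4   5   5   5   5   6   7   7   9  13  14

5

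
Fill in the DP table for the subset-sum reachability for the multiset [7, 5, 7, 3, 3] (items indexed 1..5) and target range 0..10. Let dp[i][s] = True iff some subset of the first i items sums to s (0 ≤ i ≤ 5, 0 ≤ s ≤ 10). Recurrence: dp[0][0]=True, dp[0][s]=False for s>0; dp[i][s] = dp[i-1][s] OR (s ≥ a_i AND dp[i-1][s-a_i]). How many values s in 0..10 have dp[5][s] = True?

7

i\s   0   1   2   3   4   5   6   7   8   9  10
  0   T   F   F   F   F   F   F   F   F   F   F
  1   T   F   F   F   F   F   F   T   F   F   F
  2   T   F   F   F   F   T   F   T   F   F   F
  3   T   F   F   F   F   T   F   T   F   F   F
  4   T   F   F   T   F   T   F   T   T   F   T
  5   T   F   F   T   F   T   T   T   T   F   T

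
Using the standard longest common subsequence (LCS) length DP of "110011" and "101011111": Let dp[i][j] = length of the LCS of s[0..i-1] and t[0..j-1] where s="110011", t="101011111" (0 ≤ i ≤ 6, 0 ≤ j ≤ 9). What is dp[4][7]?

   ''  1  0  1  0  1  1  1  1  1
''  0  0  0  0  0  0  0  0  0  0
 1  0  1  1  1  1  1  1  1  1  1
 1  0  1  1  2  2  2  2  2  2  2
 0  0  1  2  2  3  3  3  3  3  3
 0  0  1  2  2  3  3  3  3  3  3
 1  0  1  2  3  3  4  4  4  4  4
 1  0  1  2  3  3  4  5  5  5  5

3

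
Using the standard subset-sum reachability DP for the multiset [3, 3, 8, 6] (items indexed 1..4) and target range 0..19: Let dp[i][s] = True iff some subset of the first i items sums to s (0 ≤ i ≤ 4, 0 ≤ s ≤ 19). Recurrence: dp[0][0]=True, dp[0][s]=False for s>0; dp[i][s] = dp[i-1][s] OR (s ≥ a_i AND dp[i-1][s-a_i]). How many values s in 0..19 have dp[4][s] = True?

i\s   0   1   2   3   4   5   6   7   8   9  10  11  12  13  14  15  16  17  18  19
  0   T   F   F   F   F   F   F   F   F   F   F   F   F   F   F   F   F   F   F   F
  1   T   F   F   T   F   F   F   F   F   F   F   F   F   F   F   F   F   F   F   F
  2   T   F   F   T   F   F   T   F   F   F   F   F   F   F   F   F   F   F   F   F
  3   T   F   F   T   F   F   T   F   T   F   F   T   F   F   T   F   F   F   F   F
  4   T   F   F   T   F   F   T   F   T   T   F   T   T   F   T   F   F   T   F   F

9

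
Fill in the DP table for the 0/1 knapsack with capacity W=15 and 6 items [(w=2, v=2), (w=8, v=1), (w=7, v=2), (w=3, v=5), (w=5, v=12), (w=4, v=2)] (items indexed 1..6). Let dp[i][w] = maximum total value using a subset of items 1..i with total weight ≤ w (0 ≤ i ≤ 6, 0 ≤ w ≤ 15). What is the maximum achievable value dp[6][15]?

i\w   0   1   2   3   4   5   6   7   8   9  10  11  12  13  14  15
  0   0   0   0   0   0   0   0   0   0   0   0   0   0   0   0   0
  1   0   0   2   2   2   2   2   2   2   2   2   2   2   2   2   2
  2   0   0   2   2   2   2   2   2   2   2   3   3   3   3   3   3
  3   0   0   2   2   2   2   2   2   2   4   4   4   4   4   4   4
  4   0   0   2   5   5   7   7   7   7   7   7   7   9   9   9   9
  5   0   0   2   5   5  12  12  14  17  17  19  19  19  19  19  19
  6   0   0   2   5   5  12  12  14  17  17  19  19  19  19  21  21

21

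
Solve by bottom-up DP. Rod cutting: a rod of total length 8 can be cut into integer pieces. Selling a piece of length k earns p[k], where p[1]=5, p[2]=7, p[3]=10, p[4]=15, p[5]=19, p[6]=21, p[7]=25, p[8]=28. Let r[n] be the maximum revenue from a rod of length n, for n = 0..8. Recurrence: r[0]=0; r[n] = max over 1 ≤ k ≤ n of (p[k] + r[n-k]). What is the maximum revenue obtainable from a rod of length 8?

40

   n    0    1    2    3    4    5    6    7    8
r[n]    0    5   10   15   20   25   30   35   40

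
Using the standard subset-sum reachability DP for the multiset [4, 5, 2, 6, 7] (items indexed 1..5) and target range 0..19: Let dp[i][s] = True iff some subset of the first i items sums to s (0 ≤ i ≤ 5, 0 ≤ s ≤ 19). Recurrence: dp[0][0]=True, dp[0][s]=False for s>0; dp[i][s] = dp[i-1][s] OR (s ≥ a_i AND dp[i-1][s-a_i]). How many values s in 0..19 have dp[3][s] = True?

i\s   0   1   2   3   4   5   6   7   8   9  10  11  12  13  14  15  16  17  18  19
  0   T   F   F   F   F   F   F   F   F   F   F   F   F   F   F   F   F   F   F   F
  1   T   F   F   F   T   F   F   F   F   F   F   F   F   F   F   F   F   F   F   F
  2   T   F   F   F   T   T   F   F   F   T   F   F   F   F   F   F   F   F   F   F
  3   T   F   T   F   T   T   T   T   F   T   F   T   F   F   F   F   F   F   F   F
  4   T   F   T   F   T   T   T   T   T   T   T   T   T   T   F   T   F   T   F   F
  5   T   F   T   F   T   T   T   T   T   T   T   T   T   T   T   T   T   T   T   T

8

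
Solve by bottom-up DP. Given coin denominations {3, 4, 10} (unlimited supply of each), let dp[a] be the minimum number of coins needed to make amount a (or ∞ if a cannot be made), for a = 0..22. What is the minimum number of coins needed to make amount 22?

 a  0  1  2  3  4  5  6  7  8  9 10 11 12 13 14 15 16 17 18 19 20 21 22
dp  0  -  -  1  1  -  2  2  2  3  1  3  3  2  2  4  3  3  3  4  2  4  4
(- denotes ∞ / unreachable)

4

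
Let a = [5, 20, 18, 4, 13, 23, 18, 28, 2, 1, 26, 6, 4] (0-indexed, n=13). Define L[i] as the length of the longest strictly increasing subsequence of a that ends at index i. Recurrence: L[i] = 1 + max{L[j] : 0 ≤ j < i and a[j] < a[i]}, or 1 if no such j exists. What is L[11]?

2

   i    0    1    2    3    4    5    6    7    8    9   10   11   12
a[i]    5   20   18    4   13   23   18   28    2    1   26    6    4
L[i]    1    2    2    1    2    3    3    4    1    1    4    2    2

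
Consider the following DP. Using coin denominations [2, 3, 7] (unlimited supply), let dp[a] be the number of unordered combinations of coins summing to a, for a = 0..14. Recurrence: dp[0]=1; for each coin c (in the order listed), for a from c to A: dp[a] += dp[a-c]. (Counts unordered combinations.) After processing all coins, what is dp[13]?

4

after  coin     0     1     2     3     4     5     6     7     8     9    10    11    12    13    14
          2     1     0     1     0     1     0     1     0     1     0     1     0     1     0     1
          3     1     0     1     1     1     1     2     1     2     2     2     2     3     2     3
          7     1     0     1     1     1     1     2     2     2     3     3     3     4     4     5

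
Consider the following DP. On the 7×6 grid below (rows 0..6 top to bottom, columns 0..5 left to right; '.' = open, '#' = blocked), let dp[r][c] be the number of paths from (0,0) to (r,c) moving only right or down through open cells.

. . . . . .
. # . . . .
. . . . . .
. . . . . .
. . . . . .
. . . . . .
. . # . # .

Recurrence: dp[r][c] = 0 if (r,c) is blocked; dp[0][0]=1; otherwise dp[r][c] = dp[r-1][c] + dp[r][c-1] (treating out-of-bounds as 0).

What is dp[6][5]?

112

r\c   0   1   2   3   4   5
  0   1   1   1   1   1   1
  1   1   0   1   2   3   4
  2   1   1   2   4   7  11
  3   1   2   4   8  15  26
  4   1   3   7  15  30  56
  5   1   4  11  26  56 112
  6   1   5   0  26   0 112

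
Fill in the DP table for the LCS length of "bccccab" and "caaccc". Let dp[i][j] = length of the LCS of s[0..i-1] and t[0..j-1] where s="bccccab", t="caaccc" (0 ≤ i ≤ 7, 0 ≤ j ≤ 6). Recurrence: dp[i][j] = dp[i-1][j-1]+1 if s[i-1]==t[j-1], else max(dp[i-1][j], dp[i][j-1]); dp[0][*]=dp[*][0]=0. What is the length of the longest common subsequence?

   ''  c  a  a  c  c  c
''  0  0  0  0  0  0  0
 b  0  0  0  0  0  0  0
 c  0  1  1  1  1  1  1
 c  0  1  1  1  2  2  2
 c  0  1  1  1  2  3  3
 c  0  1  1  1  2  3  4
 a  0  1  2  2  2  3  4
 b  0  1  2  2  2  3  4

4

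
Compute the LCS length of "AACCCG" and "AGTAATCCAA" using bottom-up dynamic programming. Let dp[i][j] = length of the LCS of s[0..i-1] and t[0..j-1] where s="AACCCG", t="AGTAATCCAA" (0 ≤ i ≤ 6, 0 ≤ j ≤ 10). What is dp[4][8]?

4

   ''  A  G  T  A  A  T  C  C  A  A
''  0  0  0  0  0  0  0  0  0  0  0
 A  0  1  1  1  1  1  1  1  1  1  1
 A  0  1  1  1  2  2  2  2  2  2  2
 C  0  1  1  1  2  2  2  3  3  3  3
 C  0  1  1  1  2  2  2  3  4  4  4
 C  0  1  1  1  2  2  2  3  4  4  4
 G  0  1  2  2  2  2  2  3  4  4  4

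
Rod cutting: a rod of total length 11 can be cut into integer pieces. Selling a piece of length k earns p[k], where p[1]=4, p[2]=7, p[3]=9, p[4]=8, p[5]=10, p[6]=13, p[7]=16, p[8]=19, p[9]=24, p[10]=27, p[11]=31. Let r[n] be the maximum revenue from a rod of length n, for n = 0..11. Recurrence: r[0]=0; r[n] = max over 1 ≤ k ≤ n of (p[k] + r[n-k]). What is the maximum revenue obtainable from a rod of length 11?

   n    0    1    2    3    4    5    6    7    8    9   10   11
r[n]    0    4    8   12   16   20   24   28   32   36   40   44

44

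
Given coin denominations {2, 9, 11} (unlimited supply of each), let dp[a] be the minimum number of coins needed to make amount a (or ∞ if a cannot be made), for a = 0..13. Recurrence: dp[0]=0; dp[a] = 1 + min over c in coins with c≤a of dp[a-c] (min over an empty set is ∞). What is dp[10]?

5

 a  0  1  2  3  4  5  6  7  8  9 10 11 12 13
dp  0  -  1  -  2  -  3  -  4  1  5  1  6  2
(- denotes ∞ / unreachable)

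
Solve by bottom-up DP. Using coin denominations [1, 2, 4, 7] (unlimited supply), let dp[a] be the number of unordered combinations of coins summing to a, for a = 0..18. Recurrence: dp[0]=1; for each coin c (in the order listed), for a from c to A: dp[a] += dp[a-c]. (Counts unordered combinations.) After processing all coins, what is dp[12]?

20

after  coin     0     1     2     3     4     5     6     7     8     9    10    11    12    13    14    15    16    17    18
          1     1     1     1     1     1     1     1     1     1     1     1     1     1     1     1     1     1     1     1
          2     1     1     2     2     3     3     4     4     5     5     6     6     7     7     8     8     9     9    10
          4     1     1     2     2     4     4     6     6     9     9    12    12    16    16    20    20    25    25    30
          7     1     1     2     2     4     4     6     7    10    11    14    16    20    22    27    30    36    39    46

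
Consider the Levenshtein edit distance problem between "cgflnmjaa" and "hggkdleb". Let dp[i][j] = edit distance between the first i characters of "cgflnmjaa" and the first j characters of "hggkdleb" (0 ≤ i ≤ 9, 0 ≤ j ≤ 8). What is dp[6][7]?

   ''  h  g  g  k  d  l  e  b
''  0  1  2  3  4  5  6  7  8
 c  1  1  2  3  4  5  6  7  8
 g  2  2  1  2  3  4  5  6  7
 f  3  3  2  2  3  4  5  6  7
 l  4  4  3  3  3  4  4  5  6
 n  5  5  4  4  4  4  5  5  6
 m  6  6  5  5  5  5  5  6  6
 j  7  7  6  6  6  6  6  6  7
 a  8  8  7  7  7  7  7  7  7
 a  9  9  8  8  8  8  8  8  8

6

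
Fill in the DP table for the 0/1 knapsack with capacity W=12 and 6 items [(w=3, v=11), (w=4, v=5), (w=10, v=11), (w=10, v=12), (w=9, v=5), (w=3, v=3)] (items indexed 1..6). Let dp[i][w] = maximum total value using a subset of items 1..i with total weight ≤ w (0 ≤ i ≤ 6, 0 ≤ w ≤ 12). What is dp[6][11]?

19

i\w   0   1   2   3   4   5   6   7   8   9  10  11  12
  0   0   0   0   0   0   0   0   0   0   0   0   0   0
  1   0   0   0  11  11  11  11  11  11  11  11  11  11
  2   0   0   0  11  11  11  11  16  16  16  16  16  16
  3   0   0   0  11  11  11  11  16  16  16  16  16  16
  4   0   0   0  11  11  11  11  16  16  16  16  16  16
  5   0   0   0  11  11  11  11  16  16  16  16  16  16
  6   0   0   0  11  11  11  14  16  16  16  19  19  19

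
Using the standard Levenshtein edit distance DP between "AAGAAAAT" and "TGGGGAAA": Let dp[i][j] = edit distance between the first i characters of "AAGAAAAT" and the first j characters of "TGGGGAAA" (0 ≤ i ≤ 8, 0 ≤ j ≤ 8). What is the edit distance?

   ''  T  G  G  G  G  A  A  A
''  0  1  2  3  4  5  6  7  8
 A  1  1  2  3  4  5  5  6  7
 A  2  2  2  3  4  5  5  5  6
 G  3  3  2  2  3  4  5  6  6
 A  4  4  3  3  3  4  4  5  6
 A  5  5  4  4  4  4  4  4  5
 A  6  6  5  5  5  5  4  4  4
 A  7  7  6  6  6  6  5  4  4
 T  8  7  7  7  7  7  6  5  5

5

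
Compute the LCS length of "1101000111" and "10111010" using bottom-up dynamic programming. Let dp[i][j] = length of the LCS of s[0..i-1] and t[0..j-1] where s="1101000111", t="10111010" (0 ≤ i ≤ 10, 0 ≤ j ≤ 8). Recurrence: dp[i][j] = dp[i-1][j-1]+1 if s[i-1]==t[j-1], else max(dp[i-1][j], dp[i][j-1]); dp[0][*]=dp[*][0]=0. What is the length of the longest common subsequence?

   ''  1  0  1  1  1  0  1  0
''  0  0  0  0  0  0  0  0  0
 1  0  1  1  1  1  1  1  1  1
 1  0  1  1  2  2  2  2  2  2
 0  0  1  2  2  2  2  3  3  3
 1  0  1  2  3  3  3  3  4  4
 0  0  1  2  3  3  3  4  4  5
 0  0  1  2  3  3  3  4  4  5
 0  0  1  2  3  3  3  4  4  5
 1  0  1  2  3  4  4  4  5  5
 1  0  1  2  3  4  5  5  5  5
 1  0  1  2  3  4  5  5  6  6

6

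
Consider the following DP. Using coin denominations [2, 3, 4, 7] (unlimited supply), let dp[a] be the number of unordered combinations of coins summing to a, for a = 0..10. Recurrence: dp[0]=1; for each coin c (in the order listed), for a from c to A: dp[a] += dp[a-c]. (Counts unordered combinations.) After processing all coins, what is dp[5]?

1

after  coin     0     1     2     3     4     5     6     7     8     9    10
          2     1     0     1     0     1     0     1     0     1     0     1
          3     1     0     1     1     1     1     2     1     2     2     2
          4     1     0     1     1     2     1     3     2     4     3     5
          7     1     0     1     1     2     1     3     3     4     4     6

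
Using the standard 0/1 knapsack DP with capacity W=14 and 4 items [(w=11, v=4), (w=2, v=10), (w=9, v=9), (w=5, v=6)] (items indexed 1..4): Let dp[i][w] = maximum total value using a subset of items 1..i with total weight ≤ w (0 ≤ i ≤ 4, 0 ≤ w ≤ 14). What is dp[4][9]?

16

i\w   0   1   2   3   4   5   6   7   8   9  10  11  12  13  14
  0   0   0   0   0   0   0   0   0   0   0   0   0   0   0   0
  1   0   0   0   0   0   0   0   0   0   0   0   4   4   4   4
  2   0   0  10  10  10  10  10  10  10  10  10  10  10  14  14
  3   0   0  10  10  10  10  10  10  10  10  10  19  19  19  19
  4   0   0  10  10  10  10  10  16  16  16  16  19  19  19  19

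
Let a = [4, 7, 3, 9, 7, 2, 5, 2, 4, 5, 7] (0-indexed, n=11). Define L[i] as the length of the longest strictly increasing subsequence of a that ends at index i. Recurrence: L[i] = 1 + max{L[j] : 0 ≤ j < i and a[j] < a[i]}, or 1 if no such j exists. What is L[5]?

   i    0    1    2    3    4    5    6    7    8    9   10
a[i]    4    7    3    9    7    2    5    2    4    5    7
L[i]    1    2    1    3    2    1    2    1    2    3    4

1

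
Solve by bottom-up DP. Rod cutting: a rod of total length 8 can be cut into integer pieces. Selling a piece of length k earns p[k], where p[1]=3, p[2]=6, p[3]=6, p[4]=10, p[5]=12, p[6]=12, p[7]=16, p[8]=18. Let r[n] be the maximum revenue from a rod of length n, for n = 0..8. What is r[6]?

   n    0    1    2    3    4    5    6    7    8
r[n]    0    3    6    9   12   15   18   21   24

18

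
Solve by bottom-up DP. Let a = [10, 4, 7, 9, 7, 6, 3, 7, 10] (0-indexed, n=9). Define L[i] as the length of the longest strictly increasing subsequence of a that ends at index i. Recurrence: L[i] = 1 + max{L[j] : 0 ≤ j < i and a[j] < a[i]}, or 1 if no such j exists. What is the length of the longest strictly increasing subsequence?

4

   i    0    1    2    3    4    5    6    7    8
a[i]   10    4    7    9    7    6    3    7   10
L[i]    1    1    2    3    2    2    1    3    4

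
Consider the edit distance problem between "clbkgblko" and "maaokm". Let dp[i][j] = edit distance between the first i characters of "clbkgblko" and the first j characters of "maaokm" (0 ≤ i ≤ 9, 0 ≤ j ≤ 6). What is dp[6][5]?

   ''  m  a  a  o  k  m
''  0  1  2  3  4  5  6
 c  1  1  2  3  4  5  6
 l  2  2  2  3  4  5  6
 b  3  3  3  3  4  5  6
 k  4  4  4  4  4  4  5
 g  5  5  5  5  5  5  5
 b  6  6  6  6  6  6  6
 l  7  7  7  7  7  7  7
 k  8  8  8  8  8  7  8
 o  9  9  9  9  8  8  8

6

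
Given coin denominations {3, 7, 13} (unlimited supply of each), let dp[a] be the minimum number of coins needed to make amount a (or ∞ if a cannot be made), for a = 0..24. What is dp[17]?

3

 a  0  1  2  3  4  5  6  7  8  9 10 11 12 13 14 15 16 17 18 19 20 21 22 23 24
dp  0  -  -  1  -  -  2  1  -  3  2  -  4  1  2  5  2  3  6  3  2  3  4  3  4
(- denotes ∞ / unreachable)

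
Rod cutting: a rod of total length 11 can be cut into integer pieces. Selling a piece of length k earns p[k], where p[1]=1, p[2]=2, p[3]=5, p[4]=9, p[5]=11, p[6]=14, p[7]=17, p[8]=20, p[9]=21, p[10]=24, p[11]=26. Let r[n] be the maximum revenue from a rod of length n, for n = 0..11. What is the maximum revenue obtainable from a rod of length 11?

26

   n    0    1    2    3    4    5    6    7    8    9   10   11
r[n]    0    1    2    5    9   11   14   17   20   21   24   26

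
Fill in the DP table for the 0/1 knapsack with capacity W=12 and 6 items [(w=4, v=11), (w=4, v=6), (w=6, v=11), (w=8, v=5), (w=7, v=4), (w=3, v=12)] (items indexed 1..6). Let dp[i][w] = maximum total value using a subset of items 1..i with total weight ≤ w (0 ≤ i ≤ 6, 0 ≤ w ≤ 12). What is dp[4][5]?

11

i\w   0   1   2   3   4   5   6   7   8   9  10  11  12
  0   0   0   0   0   0   0   0   0   0   0   0   0   0
  1   0   0   0   0  11  11  11  11  11  11  11  11  11
  2   0   0   0   0  11  11  11  11  17  17  17  17  17
  3   0   0   0   0  11  11  11  11  17  17  22  22  22
  4   0   0   0   0  11  11  11  11  17  17  22  22  22
  5   0   0   0   0  11  11  11  11  17  17  22  22  22
  6   0   0   0  12  12  12  12  23  23  23  23  29  29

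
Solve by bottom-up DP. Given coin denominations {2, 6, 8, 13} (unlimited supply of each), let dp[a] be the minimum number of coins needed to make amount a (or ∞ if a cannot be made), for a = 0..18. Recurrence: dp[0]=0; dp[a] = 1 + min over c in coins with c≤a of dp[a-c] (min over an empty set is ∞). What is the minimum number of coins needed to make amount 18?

3

 a  0  1  2  3  4  5  6  7  8  9 10 11 12 13 14 15 16 17 18
dp  0  -  1  -  2  -  1  -  1  -  2  -  2  1  2  2  2  3  3
(- denotes ∞ / unreachable)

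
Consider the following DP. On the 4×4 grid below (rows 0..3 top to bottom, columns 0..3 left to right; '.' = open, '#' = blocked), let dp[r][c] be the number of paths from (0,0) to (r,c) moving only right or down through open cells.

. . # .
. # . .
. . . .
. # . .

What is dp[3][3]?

r\c   0   1   2   3
  0   1   1   0   0
  1   1   0   0   0
  2   1   1   1   1
  3   1   0   1   2

2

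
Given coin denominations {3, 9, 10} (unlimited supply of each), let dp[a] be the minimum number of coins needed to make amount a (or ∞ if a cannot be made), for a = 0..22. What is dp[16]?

3

 a  0  1  2  3  4  5  6  7  8  9 10 11 12 13 14 15 16 17 18 19 20 21 22
dp  0  -  -  1  -  -  2  -  -  1  1  -  2  2  -  3  3  -  2  2  2  3  3
(- denotes ∞ / unreachable)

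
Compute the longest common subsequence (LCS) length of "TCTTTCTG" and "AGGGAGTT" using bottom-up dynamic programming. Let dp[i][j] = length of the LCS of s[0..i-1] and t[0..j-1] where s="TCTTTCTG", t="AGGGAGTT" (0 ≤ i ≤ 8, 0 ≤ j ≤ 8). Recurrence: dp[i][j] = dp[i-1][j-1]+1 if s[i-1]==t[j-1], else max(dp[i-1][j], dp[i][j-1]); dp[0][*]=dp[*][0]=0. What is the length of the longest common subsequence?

   ''  A  G  G  G  A  G  T  T
''  0  0  0  0  0  0  0  0  0
 T  0  0  0  0  0  0  0  1  1
 C  0  0  0  0  0  0  0  1  1
 T  0  0  0  0  0  0  0  1  2
 T  0  0  0  0  0  0  0  1  2
 T  0  0  0  0  0  0  0  1  2
 C  0  0  0  0  0  0  0  1  2
 T  0  0  0  0  0  0  0  1  2
 G  0  0  1  1  1  1  1  1  2

2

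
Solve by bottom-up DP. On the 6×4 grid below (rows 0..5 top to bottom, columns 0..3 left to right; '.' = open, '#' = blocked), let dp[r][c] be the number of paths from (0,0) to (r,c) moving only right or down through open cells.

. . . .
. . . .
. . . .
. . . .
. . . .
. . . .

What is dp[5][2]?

r\c   0   1   2   3
  0   1   1   1   1
  1   1   2   3   4
  2   1   3   6  10
  3   1   4  10  20
  4   1   5  15  35
  5   1   6  21  56

21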